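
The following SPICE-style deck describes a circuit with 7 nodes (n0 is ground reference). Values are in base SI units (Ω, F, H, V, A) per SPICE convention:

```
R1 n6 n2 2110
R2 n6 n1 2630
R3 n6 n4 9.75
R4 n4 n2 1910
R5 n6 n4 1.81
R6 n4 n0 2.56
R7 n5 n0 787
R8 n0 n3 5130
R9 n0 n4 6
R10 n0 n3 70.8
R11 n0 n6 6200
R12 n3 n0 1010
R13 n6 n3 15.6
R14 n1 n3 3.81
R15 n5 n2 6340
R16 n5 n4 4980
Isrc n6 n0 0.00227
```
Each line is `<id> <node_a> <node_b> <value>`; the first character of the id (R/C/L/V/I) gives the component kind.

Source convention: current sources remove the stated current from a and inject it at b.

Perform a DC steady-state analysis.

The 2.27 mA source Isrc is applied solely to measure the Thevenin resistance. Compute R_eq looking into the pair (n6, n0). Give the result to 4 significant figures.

R_eq = 3.187 Ω

MNA unknowns: 6 node voltages V₁..V_6
R1: Y=0.0004739 on G[6,2]
R2: Y=0.0003802 on G[6,1]
R3: Y=0.1026 on G[6,4]
R4: Y=0.0005236 on G[4,2]
R5: Y=0.5525 on G[6,4]
R6: Y=0.3906 on G[4,0]
R7: Y=0.001271 on G[5,0]
R8: Y=0.0001949 on G[0,3]
R9: Y=0.1667 on G[0,4]
R10: Y=0.01412 on G[0,3]
R11: Y=0.0001613 on G[0,6]
R12: Y=0.0009901 on G[3,0]
R13: Y=0.06410 on G[6,3]
R14: Y=0.2625 on G[1,3]
R15: Y=0.0001577 on G[5,2]
R16: Y=0.0002008 on G[5,4]
Isrc: z[6]−=0.00227, z[0]+=0.00227
solve → V1=-0.005848, V2=-0.004869, V3=-0.005846, V4=-0.003908, V5=-0.0009531, V6=-0.007234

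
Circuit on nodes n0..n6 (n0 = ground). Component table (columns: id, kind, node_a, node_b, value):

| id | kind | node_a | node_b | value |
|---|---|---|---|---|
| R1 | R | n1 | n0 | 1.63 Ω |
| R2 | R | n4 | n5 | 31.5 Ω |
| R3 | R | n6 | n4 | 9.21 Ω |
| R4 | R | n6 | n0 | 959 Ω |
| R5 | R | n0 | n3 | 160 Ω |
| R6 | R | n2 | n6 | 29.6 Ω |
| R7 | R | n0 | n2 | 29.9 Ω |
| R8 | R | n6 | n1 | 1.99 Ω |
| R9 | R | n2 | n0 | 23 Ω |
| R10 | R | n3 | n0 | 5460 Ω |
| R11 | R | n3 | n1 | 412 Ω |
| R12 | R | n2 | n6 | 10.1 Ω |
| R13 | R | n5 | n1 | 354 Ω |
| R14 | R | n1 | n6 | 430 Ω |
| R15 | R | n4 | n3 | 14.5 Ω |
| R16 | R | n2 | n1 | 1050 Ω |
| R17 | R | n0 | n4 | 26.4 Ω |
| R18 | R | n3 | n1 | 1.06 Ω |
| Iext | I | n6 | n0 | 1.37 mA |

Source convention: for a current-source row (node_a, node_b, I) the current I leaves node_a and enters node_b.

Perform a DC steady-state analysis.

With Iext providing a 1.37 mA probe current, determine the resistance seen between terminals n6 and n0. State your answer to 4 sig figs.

Element admittances at DC:
  Y(R1) = 0.6135 S between n1,n0
  Y(R2) = 0.03175 S between n4,n5
  Y(R3) = 0.1086 S between n6,n4
  Y(R4) = 0.001043 S between n6,n0
  Y(R5) = 0.006250 S between n0,n3
  Y(R6) = 0.03378 S between n2,n6
  Y(R7) = 0.03344 S between n0,n2
  Y(R8) = 0.5025 S between n6,n1
  Y(R9) = 0.04348 S between n2,n0
  Y(R10) = 0.0001832 S between n3,n0
  Y(R11) = 0.002427 S between n3,n1
  Y(R12) = 0.09901 S between n2,n6
  Y(R13) = 0.002825 S between n5,n1
  Y(R14) = 0.002326 S between n1,n6
  Y(R15) = 0.06897 S between n4,n3
  Y(R16) = 0.0009524 S between n2,n1
  Y(R17) = 0.03788 S between n0,n4
  Y(R18) = 0.9434 S between n3,n1
  Iext: injects 0.00137 A into n0 (from n6)
Assemble and solve the 6×6 MNA system:
  V(n1)=-0.001753  V(n2)=-0.002407  V(n3)=-0.001791  V(n4)=-0.002483  V(n5)=-0.002423  V(n6)=-0.003806

R_eq = 2.778 Ω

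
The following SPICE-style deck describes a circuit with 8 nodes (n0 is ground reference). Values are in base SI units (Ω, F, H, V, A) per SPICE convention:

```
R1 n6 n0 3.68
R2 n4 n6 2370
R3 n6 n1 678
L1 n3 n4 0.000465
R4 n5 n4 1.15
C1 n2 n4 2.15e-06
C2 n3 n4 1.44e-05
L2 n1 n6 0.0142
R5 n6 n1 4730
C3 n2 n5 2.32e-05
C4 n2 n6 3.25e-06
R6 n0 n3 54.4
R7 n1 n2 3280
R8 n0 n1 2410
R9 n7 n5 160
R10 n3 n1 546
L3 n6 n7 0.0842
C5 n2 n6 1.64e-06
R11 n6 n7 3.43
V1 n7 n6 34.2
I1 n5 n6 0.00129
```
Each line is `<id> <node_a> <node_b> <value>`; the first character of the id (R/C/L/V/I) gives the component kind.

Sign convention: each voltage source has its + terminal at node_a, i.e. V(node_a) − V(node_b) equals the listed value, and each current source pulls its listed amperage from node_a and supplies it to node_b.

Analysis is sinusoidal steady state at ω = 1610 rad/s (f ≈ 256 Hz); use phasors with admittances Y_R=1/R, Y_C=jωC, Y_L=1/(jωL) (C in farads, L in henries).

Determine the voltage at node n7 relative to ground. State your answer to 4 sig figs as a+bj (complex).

Apply KCL at each of the 7 non-ground nodes and solve the resulting linear system.
Node n1: branches {R3, L2, R5, R7, R8, R10} → V_1 = -0.3550+0.4841j
Node n2: branches {C1, C3, C4, R7, C5} → V_2 = 6.109-1.439j
Node n3: branches {L1, C2, R6, R10} → V_3 = 7.179-1.863j
Node n4: branches {R2, L1, R4, C1, C2} → V_4 = 7.208-1.752j
Node n5: branches {R4, C3, R9, I1} → V_5 = 7.381-1.793j
Node n6: branches {R1, R2, R3, L2, R5, C4, L3, C5, R11, V1, I1} → V_6 = -0.4851+0.1253j
Node n7: branches {R9, L3, R11, V1} → V_7 = 33.71+0.1253j
Source currents: i(V1)=-10.14+0.2403j

33.71+0.1253j V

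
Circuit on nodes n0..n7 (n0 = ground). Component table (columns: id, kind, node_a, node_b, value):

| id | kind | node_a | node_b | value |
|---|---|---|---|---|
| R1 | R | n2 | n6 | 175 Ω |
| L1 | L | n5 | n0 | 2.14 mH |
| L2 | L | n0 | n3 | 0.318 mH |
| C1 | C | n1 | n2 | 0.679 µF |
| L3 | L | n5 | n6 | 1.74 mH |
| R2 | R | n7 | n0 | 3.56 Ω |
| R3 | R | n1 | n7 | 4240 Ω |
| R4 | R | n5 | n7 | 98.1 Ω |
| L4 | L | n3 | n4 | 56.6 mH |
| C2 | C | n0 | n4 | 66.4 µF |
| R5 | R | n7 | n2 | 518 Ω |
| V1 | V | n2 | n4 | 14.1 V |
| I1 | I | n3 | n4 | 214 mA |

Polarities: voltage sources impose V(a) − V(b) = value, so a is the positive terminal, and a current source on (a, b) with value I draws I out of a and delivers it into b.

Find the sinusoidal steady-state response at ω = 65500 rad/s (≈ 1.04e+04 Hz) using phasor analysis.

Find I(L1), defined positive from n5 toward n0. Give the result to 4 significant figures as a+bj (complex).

MNA unknowns: 7 node voltages V₁..V_7 plus 1 source current (V1)
R1: Y=0.005714+0.000j on G[2,6]
L1: Y=0.000-0.007134j on G[5,0]
L2: Y=0.000-0.04801j on G[0,3]
C1: Y=0.000+0.04447j on G[1,2]
L3: Y=0.000-0.008774j on G[5,6]
R2: Y=0.2809+0.000j on G[7,0]
R3: Y=0.0002358+0.000j on G[1,7]
R4: Y=0.01019+0.000j on G[5,7]
L4: Y=0.000-0.0002697j on G[3,4]
C2: Y=0.000+4.349j on G[0,4]
R5: Y=0.001931+0.000j on G[7,2]
V1: row V2−V4=14.1, i_V1 at 2,4
I1: z[3]−=0.214, z[4]+=0.214
solve → V1=14.11+0.04065j, V2=14.11-0.03286j, V3=3.493e-05-4.433j, V4=0.006253-0.03286j, V5=4.037+0.1700j, V6=7.129+4.714j, V7=0.2445+0.005726j
aux → i_V1=-0.06990+0.02719j

0.001213-0.02880j A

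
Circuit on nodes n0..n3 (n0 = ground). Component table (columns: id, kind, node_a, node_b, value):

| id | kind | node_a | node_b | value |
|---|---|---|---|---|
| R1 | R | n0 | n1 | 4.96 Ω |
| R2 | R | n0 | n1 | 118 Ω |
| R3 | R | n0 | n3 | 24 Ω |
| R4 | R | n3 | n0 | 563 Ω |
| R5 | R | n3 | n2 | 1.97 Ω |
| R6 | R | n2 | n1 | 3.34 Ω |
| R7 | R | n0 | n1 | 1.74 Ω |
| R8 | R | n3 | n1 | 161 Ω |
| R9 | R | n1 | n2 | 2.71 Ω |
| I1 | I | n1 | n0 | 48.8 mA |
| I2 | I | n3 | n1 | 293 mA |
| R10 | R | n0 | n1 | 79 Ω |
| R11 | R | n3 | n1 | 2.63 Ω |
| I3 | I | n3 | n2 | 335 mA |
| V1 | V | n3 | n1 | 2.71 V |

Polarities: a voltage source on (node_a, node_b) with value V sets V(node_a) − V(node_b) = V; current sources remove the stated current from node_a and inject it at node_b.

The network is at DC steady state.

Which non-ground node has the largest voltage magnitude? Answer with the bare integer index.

3

MNA unknowns: 3 node voltages V₁..V_3 plus 1 source current (V1)
R1: Y=0.2016 on G[0,1]
R2: Y=0.008475 on G[0,1]
R3: Y=0.04167 on G[0,3]
R4: Y=0.001776 on G[3,0]
R5: Y=0.5076 on G[3,2]
R6: Y=0.2994 on G[2,1]
R7: Y=0.5747 on G[0,1]
R8: Y=0.006211 on G[3,1]
R9: Y=0.3690 on G[1,2]
I1: z[1]−=0.0488, z[0]+=0.0488
I2: z[3]−=0.293, z[1]+=0.293
R10: Y=0.01266 on G[0,1]
R11: Y=0.3802 on G[3,1]
I3: z[3]−=0.335, z[2]+=0.335
V1: row V3−V1=2.71, i_V1 at 3,1
solve → V1=-0.1980, V2=1.257, V3=2.512
aux → i_V1=-2.422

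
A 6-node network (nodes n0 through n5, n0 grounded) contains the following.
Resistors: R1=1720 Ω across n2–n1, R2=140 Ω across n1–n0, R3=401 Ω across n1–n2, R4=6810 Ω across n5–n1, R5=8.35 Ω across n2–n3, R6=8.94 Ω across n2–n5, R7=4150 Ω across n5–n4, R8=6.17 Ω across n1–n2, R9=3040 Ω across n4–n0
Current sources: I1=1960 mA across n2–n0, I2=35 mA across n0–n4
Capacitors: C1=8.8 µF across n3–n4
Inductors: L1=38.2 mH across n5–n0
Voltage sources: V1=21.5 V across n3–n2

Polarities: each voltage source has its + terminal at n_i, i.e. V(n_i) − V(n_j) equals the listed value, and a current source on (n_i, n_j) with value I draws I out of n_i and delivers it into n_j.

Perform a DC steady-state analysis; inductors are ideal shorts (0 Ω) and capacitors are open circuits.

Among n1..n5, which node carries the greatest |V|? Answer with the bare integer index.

4

MNA unknowns: 5 node voltages V₁..V_5 plus 2 source currents (L1, V1)
R1: Y=0.0005814 on G[2,1]
R2: Y=0.007143 on G[1,0]
R3: Y=0.002494 on G[1,2]
R4: Y=0.0001468 on G[5,1]
I1: z[2]−=1.96, z[0]+=1.96
C1: Y=0.000 on G[3,4]
R5: Y=0.1198 on G[2,3]
R6: Y=0.1119 on G[2,5]
R7: Y=0.0002410 on G[5,4]
R8: Y=0.1621 on G[1,2]
L1: row V5−V0=0, i_L1 at 5,0
R9: Y=0.0003289 on G[4,0]
I2: z[0]−=0.035, z[4]+=0.035
V1: row V3−V2=21.5, i_V1 at 3,2
solve → V1=-15.80, V2=-16.49, V3=5.007, V4=61.41, V5=0.000
aux → i_L1=-1.832, i_V1=-2.575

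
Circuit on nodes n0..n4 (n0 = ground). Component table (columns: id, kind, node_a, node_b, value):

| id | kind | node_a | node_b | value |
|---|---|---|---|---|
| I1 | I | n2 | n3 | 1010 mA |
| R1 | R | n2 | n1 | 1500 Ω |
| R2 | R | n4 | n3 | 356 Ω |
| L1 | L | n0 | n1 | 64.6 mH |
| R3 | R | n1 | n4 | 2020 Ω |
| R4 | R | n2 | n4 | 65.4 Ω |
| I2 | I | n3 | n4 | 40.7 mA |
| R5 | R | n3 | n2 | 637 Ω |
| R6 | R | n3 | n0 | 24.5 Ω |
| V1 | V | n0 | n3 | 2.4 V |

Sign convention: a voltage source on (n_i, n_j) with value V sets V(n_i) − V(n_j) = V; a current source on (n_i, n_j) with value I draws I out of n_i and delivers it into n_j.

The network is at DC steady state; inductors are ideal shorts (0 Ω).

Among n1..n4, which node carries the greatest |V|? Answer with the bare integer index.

2

MNA unknowns: 4 node voltages V₁..V_4 plus 2 source currents (L1, V1)
I1: z[2]−=1.01, z[3]+=1.01
R1: Y=0.0006667 on G[2,1]
R2: Y=0.002809 on G[4,3]
L1: row V0−V1=0, i_L1 at 0,1
R3: Y=0.0004950 on G[1,4]
R4: Y=0.01529 on G[2,4]
I2: z[3]−=0.0407, z[4]+=0.0407
R5: Y=0.001570 on G[3,2]
R6: Y=0.04082 on G[3,0]
V1: row V0−V3=2.4, i_V1 at 0,3
solve → V1=0.000, V2=-199.0, V3=-2.400, V4=-161.8
aux → i_L1=0.2128, i_V1=-0.3108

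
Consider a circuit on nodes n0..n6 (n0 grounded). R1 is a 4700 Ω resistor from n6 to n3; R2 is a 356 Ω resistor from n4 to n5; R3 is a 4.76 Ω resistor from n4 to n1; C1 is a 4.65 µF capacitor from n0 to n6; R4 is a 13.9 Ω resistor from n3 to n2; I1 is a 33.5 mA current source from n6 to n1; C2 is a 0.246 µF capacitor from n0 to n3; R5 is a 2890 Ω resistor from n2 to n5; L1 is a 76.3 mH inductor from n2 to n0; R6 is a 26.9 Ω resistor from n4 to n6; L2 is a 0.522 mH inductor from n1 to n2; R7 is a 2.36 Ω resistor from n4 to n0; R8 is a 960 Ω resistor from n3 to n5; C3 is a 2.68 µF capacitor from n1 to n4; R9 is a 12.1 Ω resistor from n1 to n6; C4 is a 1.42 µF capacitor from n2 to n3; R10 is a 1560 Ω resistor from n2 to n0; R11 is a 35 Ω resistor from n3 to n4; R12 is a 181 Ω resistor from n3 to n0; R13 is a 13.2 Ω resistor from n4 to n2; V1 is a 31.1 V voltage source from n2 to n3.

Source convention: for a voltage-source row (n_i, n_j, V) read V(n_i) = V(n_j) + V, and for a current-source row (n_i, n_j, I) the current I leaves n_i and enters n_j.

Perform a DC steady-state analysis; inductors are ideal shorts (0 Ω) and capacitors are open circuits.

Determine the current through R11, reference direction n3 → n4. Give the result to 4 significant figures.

-0.8541 A

MNA unknowns: 6 node voltages V₁..V_6 plus 3 source currents (L1, L2, V1)
R1: Y=0.0002128 on G[6,3]
R2: Y=0.002809 on G[4,5]
R3: Y=0.2101 on G[4,1]
C1: Y=0.000 on G[0,6]
R4: Y=0.07194 on G[3,2]
I1: z[6]−=0.0335, z[1]+=0.0335
C2: Y=0.000 on G[0,3]
R5: Y=0.0003460 on G[2,5]
L1: row V2−V0=0, i_L1 at 2,0
R6: Y=0.03717 on G[4,6]
L2: row V1−V2=0, i_L2 at 1,2
R7: Y=0.4237 on G[4,0]
R8: Y=0.001042 on G[3,5]
C3: Y=0.000 on G[1,4]
R9: Y=0.08264 on G[1,6]
C4: Y=0.000 on G[2,3]
R10: Y=0.0006410 on G[2,0]
R11: Y=0.02857 on G[3,4]
R12: Y=0.005525 on G[3,0]
R13: Y=0.07576 on G[4,2]
V1: row V2−V3=31.1, i_V1 at 2,3
solve → V1=0.000, V2=0.000, V3=-31.10, V4=-1.207, V5=-8.527, V6=-0.7079
aux → i_L1=0.6831, i_L2=-0.2785, i_V1=-3.293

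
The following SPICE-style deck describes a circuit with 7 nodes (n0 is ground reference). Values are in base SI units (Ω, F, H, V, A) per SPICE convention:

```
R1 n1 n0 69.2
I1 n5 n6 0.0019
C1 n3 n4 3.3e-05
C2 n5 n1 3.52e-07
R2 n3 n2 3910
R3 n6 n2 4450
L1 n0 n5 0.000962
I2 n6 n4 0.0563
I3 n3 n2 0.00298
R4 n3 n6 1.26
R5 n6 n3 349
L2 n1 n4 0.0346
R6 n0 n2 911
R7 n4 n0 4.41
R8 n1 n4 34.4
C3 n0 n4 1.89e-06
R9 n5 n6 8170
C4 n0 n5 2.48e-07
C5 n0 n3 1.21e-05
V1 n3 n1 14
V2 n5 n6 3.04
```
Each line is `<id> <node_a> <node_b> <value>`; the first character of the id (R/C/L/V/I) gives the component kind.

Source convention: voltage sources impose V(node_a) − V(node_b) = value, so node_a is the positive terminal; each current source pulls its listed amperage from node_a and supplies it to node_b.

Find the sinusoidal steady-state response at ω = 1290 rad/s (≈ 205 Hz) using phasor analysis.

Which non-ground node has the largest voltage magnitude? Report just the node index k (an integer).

1

MNA unknowns: 6 node voltages V₁..V_6 plus 2 source currents (V1, V2)
R1: Y=0.01445+0.000j on G[1,0]
I1: z[5]−=0.0019, z[6]+=0.0019
C1: Y=0.000+0.04257j on G[3,4]
C2: Y=0.000+0.0004541j on G[5,1]
R2: Y=0.0002558+0.000j on G[3,2]
R3: Y=0.0002247+0.000j on G[6,2]
L1: Y=0.000-0.8058j on G[0,5]
I2: z[6]−=0.0563, z[4]+=0.0563
I3: z[3]−=0.00298, z[2]+=0.00298
R4: Y=0.7937+0.000j on G[3,6]
R5: Y=0.002865+0.000j on G[6,3]
L2: Y=0.000-0.02240j on G[1,4]
R6: Y=0.001098+0.000j on G[0,2]
R7: Y=0.2268+0.000j on G[4,0]
R8: Y=0.02907+0.000j on G[1,4]
C3: Y=0.000+0.002438j on G[0,4]
R9: Y=0.0001224+0.000j on G[5,6]
C4: Y=0.000+0.0003199j on G[0,5]
C5: Y=0.000+0.01561j on G[0,3]
V1: row V3−V1=14, i_V1 at 3,1
V2: row V5−V6=3.04, i_V2 at 5,6
solve → V1=-15.92+0.4080j, V2=1.189+0.1688j, V3=-1.923+0.4080j, V4=-1.511+1.254j, V5=0.3188+0.7210j, V6=-2.721+0.7210j
aux → i_V1=-0.6679+0.2968j, i_V2=-0.5829+0.2494j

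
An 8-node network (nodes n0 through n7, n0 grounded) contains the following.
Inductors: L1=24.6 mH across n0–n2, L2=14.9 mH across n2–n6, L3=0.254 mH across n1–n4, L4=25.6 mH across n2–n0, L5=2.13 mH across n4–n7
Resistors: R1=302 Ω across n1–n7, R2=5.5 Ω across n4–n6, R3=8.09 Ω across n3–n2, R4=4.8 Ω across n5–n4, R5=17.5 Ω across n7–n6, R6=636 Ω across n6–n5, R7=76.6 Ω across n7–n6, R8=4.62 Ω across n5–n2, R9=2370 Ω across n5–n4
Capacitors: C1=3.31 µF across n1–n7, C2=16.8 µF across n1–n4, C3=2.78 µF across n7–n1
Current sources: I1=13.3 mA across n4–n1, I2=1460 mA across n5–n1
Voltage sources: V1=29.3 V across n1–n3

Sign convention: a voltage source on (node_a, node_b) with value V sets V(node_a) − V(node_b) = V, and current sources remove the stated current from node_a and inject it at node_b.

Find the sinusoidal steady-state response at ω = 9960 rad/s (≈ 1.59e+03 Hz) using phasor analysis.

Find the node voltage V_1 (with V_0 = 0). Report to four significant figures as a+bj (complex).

22.08+5.006j V

Apply KCL at each of the 7 non-ground nodes and solve the resulting linear system.
Node n1: branches {R1, C1, C2, I1, I2, C3, L3, V1} → V_1 = 22.08+5.006j
Node n2: branches {L1, R3, L2, R8, L4} → V_2 = 0.000+0.000j
Node n3: branches {R3, V1} → V_3 = -7.216+5.006j
Node n4: branches {R2, R4, C2, I1, L3, L5, R9} → V_4 = 15.43-4.995j
Node n5: branches {R4, I2, R6, R8, R9} → V_5 = 4.174-2.450j
Node n6: branches {R2, R5, R6, R7, L2} → V_6 = 13.14-1.696j
Node n7: branches {R1, C1, R5, C3, R7, L5} → V_7 = 7.236+5.605j
Source currents: i(V1)=-0.8920+0.6187j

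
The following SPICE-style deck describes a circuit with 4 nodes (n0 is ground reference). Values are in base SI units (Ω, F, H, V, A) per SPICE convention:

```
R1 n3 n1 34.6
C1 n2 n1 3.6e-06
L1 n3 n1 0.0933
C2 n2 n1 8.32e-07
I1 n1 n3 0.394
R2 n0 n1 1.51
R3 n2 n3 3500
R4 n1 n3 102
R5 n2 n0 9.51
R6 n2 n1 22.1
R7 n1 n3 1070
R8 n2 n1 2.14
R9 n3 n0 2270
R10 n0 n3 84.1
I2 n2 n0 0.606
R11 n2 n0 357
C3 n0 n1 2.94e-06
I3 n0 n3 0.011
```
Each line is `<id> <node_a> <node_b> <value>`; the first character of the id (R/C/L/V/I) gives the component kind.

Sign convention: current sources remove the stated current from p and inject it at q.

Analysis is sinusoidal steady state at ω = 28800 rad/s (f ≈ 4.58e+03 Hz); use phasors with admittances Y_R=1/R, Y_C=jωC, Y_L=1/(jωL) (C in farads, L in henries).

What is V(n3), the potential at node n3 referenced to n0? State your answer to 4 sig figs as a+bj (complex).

7.159+0.1038j V

Element admittances at ω=28800 rad/s:
  Y(R1) = 0.02890+0.000j S between n3,n1
  Y(C1) = 0.000+0.1037j S between n2,n1
  Y(L1) = 0.000-0.0003722j S between n3,n1
  Y(C2) = 0.000+0.02396j S between n2,n1
  I1: injects 0.394 A into n3 (from n1)
  Y(R2) = 0.6623+0.000j S between n0,n1
  Y(R3) = 0.0002857+0.000j S between n2,n3
  Y(R4) = 0.009804+0.000j S between n1,n3
  Y(R5) = 0.1052+0.000j S between n2,n0
  Y(R6) = 0.04525+0.000j S between n2,n1
  Y(R7) = 0.0009346+0.000j S between n1,n3
  Y(R8) = 0.4673+0.000j S between n2,n1
  Y(R9) = 0.0004405+0.000j S between n3,n0
  Y(R10) = 0.01189+0.000j S between n0,n3
  I2: injects 0.606 A into n0 (from n2)
  Y(R11) = 0.002801+0.000j S between n2,n0
  Y(C3) = 0.000+0.08467j S between n0,n1
  I3: injects 0.011 A into n3 (from n0)
Assemble and solve the 3×3 MNA system:
  V(n1)=-0.7673+0.06091j  V(n2)=-1.574+0.2163j  V(n3)=7.159+0.1038j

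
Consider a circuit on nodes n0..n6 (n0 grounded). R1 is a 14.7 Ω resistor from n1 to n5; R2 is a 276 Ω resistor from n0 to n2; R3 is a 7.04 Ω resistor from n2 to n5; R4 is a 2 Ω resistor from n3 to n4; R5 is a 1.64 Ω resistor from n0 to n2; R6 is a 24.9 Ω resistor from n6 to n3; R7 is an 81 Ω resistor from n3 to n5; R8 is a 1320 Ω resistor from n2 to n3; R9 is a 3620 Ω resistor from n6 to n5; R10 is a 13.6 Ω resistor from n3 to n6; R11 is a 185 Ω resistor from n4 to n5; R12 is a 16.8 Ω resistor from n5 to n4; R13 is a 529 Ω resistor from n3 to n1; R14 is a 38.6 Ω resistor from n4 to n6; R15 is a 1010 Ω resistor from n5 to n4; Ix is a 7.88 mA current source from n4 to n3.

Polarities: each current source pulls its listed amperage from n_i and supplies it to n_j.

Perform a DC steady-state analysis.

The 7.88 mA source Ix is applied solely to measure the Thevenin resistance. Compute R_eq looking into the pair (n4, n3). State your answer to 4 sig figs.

R_eq = 1.875 Ω

Apply KCL at each of the 6 non-ground nodes and solve the resulting linear system.
Node n1: branches {R1, R13} → V_1 = 0.0002611
Node n2: branches {R2, R3, R5, R8} → V_2 = 0.000
Node n3: branches {R4, R6, R7, R8, R10, R13, Ix} → V_3 = 0.01195
Node n4: branches {R4, R11, R12, R14, R15, Ix} → V_4 = -0.002825
Node n5: branches {R1, R3, R7, R9, R11, R12, R15} → V_5 = -6.373e-05
Node n6: branches {R6, R9, R10, R14} → V_6 = 0.009189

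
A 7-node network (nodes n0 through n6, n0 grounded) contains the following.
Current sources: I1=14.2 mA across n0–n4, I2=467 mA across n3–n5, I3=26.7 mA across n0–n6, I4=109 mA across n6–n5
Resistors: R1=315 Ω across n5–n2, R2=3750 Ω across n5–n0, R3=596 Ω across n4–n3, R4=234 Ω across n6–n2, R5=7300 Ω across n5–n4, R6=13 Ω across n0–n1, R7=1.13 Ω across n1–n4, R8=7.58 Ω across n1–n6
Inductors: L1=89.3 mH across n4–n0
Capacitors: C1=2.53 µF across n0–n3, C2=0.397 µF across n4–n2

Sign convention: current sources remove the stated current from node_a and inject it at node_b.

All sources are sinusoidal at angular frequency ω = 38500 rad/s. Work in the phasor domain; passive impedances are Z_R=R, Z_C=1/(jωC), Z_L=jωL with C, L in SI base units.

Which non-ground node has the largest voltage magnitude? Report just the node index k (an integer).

MNA unknowns: 6 node voltages V₁..V_6
I1: z[0]−=0.0142, z[4]+=0.0142
R1: Y=0.003175+0.000j on G[5,2]
R2: Y=0.0002667+0.000j on G[5,0]
L1: Y=0.000-0.0002909j on G[4,0]
C1: Y=0.000+0.09740j on G[0,3]
C2: Y=0.000+0.01528j on G[4,2]
R3: Y=0.001678+0.000j on G[4,3]
I2: z[3]−=0.467, z[5]+=0.467
R4: Y=0.004274+0.000j on G[6,2]
R5: Y=0.0001370+0.000j on G[5,4]
R6: Y=0.07692+0.000j on G[0,1]
R7: Y=0.8850+0.000j on G[1,4]
I3: z[0]−=0.0267, z[6]+=0.0267
R8: Y=0.1319+0.000j on G[1,6]
I4: z[6]−=0.109, z[5]+=0.109
solve → V1=5.854+0.2106j, V2=15.30-30.03j, V3=-0.07428+4.683j, V4=6.409+0.3703j, V5=174.8-26.63j, V6=5.546-0.7382j

5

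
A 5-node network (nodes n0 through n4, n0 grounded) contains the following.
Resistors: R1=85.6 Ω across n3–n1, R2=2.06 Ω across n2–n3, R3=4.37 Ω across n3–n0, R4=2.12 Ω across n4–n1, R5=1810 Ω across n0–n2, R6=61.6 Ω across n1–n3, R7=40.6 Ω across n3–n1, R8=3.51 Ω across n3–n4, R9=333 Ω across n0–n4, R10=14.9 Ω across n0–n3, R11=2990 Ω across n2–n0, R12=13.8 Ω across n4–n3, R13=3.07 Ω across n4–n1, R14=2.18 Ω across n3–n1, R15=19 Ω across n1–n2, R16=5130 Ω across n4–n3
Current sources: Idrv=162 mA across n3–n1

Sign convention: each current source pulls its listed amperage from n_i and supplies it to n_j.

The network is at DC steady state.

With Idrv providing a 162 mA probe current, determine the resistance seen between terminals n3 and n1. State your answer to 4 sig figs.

Apply KCL at each of the 4 non-ground nodes and solve the resulting linear system.
Node n1: branches {R1, R4, R6, R7, R13, R14, R15, Idrv} → V_1 = 0.1993
Node n2: branches {R2, R5, R11, R15} → V_2 = 0.01816
Node n3: branches {R1, R2, R3, R6, R7, R8, R10, R12, R14, R16, Idrv} → V_3 = -0.001442
Node n4: branches {R4, R8, R9, R12, R13, R16} → V_4 = 0.1368

R_eq = 1.239 Ω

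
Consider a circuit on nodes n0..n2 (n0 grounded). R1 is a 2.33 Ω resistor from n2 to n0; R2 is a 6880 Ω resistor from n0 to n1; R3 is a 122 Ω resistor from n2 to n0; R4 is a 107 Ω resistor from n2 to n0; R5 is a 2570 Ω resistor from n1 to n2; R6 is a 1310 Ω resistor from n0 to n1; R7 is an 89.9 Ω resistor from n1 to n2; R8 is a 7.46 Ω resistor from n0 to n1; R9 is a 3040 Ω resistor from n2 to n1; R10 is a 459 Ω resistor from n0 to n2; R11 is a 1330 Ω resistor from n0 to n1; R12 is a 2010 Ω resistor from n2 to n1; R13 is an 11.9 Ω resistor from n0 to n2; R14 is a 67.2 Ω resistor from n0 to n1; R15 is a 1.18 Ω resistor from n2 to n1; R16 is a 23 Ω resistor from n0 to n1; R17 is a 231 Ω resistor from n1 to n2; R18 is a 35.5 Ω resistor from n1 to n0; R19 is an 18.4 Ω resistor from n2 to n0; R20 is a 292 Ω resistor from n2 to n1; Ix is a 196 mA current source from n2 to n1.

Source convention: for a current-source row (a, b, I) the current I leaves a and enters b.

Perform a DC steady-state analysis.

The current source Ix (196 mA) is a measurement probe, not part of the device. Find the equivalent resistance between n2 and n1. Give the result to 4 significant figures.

R_eq = 0.9720 Ω

Apply KCL at each of the 2 non-ground nodes and solve the resulting linear system.
Node n1: branches {R2, R5, R6, R7, R8, R9, R11, R12, R14, R15, R16, R17, R18, R20, Ix} → V_1 = 0.1382
Node n2: branches {R1, R3, R4, R5, R7, R9, R10, R12, R13, R15, R17, R19, R20, Ix} → V_2 = -0.05230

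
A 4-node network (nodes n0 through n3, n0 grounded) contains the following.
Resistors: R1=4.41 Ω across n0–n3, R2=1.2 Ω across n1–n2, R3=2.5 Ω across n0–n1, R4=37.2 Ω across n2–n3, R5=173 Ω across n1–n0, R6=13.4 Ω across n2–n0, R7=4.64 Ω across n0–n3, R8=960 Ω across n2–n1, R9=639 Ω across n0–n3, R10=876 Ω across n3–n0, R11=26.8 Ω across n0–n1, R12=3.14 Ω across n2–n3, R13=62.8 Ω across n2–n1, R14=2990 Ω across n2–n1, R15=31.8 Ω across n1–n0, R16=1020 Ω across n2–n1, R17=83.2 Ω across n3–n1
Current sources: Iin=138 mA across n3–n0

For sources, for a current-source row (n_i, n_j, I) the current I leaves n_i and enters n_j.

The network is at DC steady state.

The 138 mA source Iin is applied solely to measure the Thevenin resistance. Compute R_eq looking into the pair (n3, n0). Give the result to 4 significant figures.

Apply KCL at each of the 3 non-ground nodes and solve the resulting linear system.
Node n1: branches {R2, R3, R5, R8, R11, R13, R14, R15, R16, R17} → V_1 = -0.06925
Node n2: branches {R2, R4, R6, R8, R12, R13, R14, R16} → V_2 = -0.1057
Node n3: branches {R1, R4, R7, R9, R10, R12, R17, Iin} → V_3 = -0.2185

R_eq = 1.584 Ω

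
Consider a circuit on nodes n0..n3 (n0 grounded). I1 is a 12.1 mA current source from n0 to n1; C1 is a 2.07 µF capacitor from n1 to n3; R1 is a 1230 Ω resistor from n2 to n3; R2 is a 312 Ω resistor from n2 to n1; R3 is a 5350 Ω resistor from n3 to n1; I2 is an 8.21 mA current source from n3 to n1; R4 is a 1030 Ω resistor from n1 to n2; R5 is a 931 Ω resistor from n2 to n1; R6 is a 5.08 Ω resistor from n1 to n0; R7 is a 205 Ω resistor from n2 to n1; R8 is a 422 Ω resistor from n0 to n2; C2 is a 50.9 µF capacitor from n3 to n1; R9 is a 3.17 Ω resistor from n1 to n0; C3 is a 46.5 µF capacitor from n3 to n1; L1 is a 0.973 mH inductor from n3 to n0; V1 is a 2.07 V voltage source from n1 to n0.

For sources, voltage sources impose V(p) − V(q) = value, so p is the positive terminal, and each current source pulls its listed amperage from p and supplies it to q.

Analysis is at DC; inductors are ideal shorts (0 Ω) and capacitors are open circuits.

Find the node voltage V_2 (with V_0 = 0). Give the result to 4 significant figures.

1.575 V

Element admittances at DC:
  I1: injects 0.0121 A into n1 (from n0)
  Y(C1) = 0.000 S between n1,n3
  Y(R1) = 0.0008130 S between n2,n3
  Y(R2) = 0.003205 S between n2,n1
  Y(R3) = 0.0001869 S between n3,n1
  I2: injects 0.00821 A into n1 (from n3)
  Y(R4) = 0.0009709 S between n1,n2
  Y(R5) = 0.001074 S between n2,n1
  Y(R6) = 0.1969 S between n1,n0
  Y(R7) = 0.004878 S between n2,n1
  Y(R8) = 0.002370 S between n0,n2
  Y(C2) = 0.000 S between n3,n1
  Y(R9) = 0.3155 S between n1,n0
  Y(C3) = 0.000 S between n3,n1
  L1: short n3↔n0 (DC inductor)
  V1: constraint V(n1)−V(n0) = 2.07
Assemble and solve the 5×5 MNA system:
  V(n1)=2.070  V(n2)=1.575  V(n3)=0.000
  i(L1)=-0.006543  i(V1)=-1.046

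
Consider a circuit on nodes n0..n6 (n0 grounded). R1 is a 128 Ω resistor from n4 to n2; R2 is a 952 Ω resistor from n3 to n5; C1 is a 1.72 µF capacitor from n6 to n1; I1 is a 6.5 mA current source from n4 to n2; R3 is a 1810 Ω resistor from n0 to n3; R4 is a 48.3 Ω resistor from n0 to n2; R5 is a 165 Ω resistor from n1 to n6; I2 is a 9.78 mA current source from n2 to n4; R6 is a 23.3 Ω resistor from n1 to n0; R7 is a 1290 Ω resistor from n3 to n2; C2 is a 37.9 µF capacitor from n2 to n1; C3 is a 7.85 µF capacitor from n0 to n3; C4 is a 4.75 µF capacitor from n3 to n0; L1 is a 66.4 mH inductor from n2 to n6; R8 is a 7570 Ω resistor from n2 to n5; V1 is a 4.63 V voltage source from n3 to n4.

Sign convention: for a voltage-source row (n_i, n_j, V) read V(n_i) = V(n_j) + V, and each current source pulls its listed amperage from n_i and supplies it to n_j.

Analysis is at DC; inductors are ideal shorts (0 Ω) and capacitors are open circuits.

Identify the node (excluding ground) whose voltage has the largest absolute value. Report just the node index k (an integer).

MNA unknowns: 6 node voltages V₁..V_6 plus 2 source currents (L1, V1)
R1: Y=0.007812 on G[4,2]
R2: Y=0.001050 on G[3,5]
C1: Y=0.000 on G[6,1]
I1: z[4]−=0.0065, z[2]+=0.0065
R3: Y=0.0005525 on G[0,3]
R4: Y=0.02070 on G[0,2]
R5: Y=0.006061 on G[1,6]
I2: z[2]−=0.00978, z[4]+=0.00978
R6: Y=0.04292 on G[1,0]
R7: Y=0.0007752 on G[3,2]
C2: Y=0.000 on G[2,1]
C3: Y=0.000 on G[0,3]
C4: Y=0.000 on G[3,0]
L1: row V2−V6=0, i_L1 at 2,6
R8: Y=0.0001321 on G[2,5]
V1: row V3−V4=4.63, i_V1 at 3,4
solve → V1=-0.01098, V2=-0.08873, V3=4.178, V4=-0.4518, V5=3.702, V6=-0.08873
aux → i_L1=-0.0004712, i_V1=-0.006117

3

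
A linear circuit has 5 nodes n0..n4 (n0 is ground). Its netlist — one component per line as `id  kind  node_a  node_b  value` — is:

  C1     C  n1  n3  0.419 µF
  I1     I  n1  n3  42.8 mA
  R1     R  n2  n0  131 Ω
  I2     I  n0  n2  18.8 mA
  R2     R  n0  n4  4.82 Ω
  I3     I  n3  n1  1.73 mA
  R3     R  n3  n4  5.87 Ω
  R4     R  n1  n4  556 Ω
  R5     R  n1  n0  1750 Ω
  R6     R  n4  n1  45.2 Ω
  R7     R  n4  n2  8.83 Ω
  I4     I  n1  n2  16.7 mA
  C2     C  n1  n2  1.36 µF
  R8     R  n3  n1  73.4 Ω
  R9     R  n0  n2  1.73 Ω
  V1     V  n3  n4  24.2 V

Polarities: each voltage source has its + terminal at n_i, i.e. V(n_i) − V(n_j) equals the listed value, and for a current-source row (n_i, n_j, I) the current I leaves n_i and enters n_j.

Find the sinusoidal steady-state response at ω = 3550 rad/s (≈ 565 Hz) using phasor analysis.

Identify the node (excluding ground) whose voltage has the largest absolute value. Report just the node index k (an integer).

Element admittances at ω=3550 rad/s:
  Y(C1) = 0.000+0.001487j S between n1,n3
  I1: injects 0.0428 A into n3 (from n1)
  Y(R1) = 0.007634+0.000j S between n2,n0
  I2: injects 0.0188 A into n2 (from n0)
  Y(R2) = 0.2075+0.000j S between n0,n4
  I3: injects 0.00173 A into n1 (from n3)
  Y(R3) = 0.1704+0.000j S between n3,n4
  Y(R4) = 0.001799+0.000j S between n1,n4
  Y(R5) = 0.0005714+0.000j S between n1,n0
  Y(R6) = 0.02212+0.000j S between n4,n1
  Y(R7) = 0.1133+0.000j S between n4,n2
  I4: injects 0.0167 A into n2 (from n1)
  Y(C2) = 0.000+0.004828j S between n1,n2
  Y(R8) = 0.01362+0.000j S between n3,n1
  Y(R9) = 0.5780+0.000j S between n0,n2
  V1: constraint V(n3)−V(n4) = 24.2
Assemble and solve the 5×5 MNA system:
  V(n1)=7.029-0.3082j  V(n2)=0.04439+0.03320j  V(n3)=24.15-0.09287j  V(n4)=-0.05406-0.09287j
  i(V1)=-4.314-0.02839j

3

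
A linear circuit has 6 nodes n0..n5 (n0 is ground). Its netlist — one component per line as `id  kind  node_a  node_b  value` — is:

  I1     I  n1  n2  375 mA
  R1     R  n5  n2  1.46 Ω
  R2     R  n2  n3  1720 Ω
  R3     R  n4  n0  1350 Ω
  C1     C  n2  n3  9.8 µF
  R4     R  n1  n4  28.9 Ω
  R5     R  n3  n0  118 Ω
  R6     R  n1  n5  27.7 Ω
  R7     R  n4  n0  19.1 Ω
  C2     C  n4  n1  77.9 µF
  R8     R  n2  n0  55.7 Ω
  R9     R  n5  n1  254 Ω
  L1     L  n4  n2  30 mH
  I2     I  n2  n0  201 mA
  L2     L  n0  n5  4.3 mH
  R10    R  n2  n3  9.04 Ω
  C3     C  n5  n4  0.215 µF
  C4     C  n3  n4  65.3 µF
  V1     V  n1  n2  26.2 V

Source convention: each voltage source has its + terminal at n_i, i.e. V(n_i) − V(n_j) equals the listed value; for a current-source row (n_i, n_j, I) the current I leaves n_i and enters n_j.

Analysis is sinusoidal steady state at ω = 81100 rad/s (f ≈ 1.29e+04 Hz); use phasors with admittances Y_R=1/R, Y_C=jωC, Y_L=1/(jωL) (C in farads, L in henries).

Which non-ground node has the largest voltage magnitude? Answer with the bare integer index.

2

MNA unknowns: 5 node voltages V₁..V_5 plus 1 source current (V1)
I1: z[1]−=0.375, z[2]+=0.375
R1: Y=0.6849+0.000j on G[5,2]
R2: Y=0.0005814+0.000j on G[2,3]
R3: Y=0.0007407+0.000j on G[4,0]
C1: Y=0.000+0.7948j on G[2,3]
R4: Y=0.03460+0.000j on G[1,4]
R5: Y=0.008475+0.000j on G[3,0]
R6: Y=0.03610+0.000j on G[1,5]
R7: Y=0.05236+0.000j on G[4,0]
C2: Y=0.000+6.318j on G[4,1]
R8: Y=0.01795+0.000j on G[2,0]
R9: Y=0.003937+0.000j on G[5,1]
L1: Y=0.000-0.0004110j on G[4,2]
I2: z[2]−=0.201, z[0]+=0.201
L2: Y=0.000-0.002868j on G[0,5]
R10: Y=0.1106+0.000j on G[2,3]
C3: Y=0.000+0.01744j on G[5,4]
C4: Y=0.000+5.296j on G[3,4]
V1: row V1−V2=26.2, i_V1 at 1,2
solve → V1=5.779-0.9471j, V2=-20.42-0.9471j, V3=0.05218-0.3179j, V4=3.137-0.6534j, V5=-18.97-0.4904j
aux → i_V1=-3.312-16.66j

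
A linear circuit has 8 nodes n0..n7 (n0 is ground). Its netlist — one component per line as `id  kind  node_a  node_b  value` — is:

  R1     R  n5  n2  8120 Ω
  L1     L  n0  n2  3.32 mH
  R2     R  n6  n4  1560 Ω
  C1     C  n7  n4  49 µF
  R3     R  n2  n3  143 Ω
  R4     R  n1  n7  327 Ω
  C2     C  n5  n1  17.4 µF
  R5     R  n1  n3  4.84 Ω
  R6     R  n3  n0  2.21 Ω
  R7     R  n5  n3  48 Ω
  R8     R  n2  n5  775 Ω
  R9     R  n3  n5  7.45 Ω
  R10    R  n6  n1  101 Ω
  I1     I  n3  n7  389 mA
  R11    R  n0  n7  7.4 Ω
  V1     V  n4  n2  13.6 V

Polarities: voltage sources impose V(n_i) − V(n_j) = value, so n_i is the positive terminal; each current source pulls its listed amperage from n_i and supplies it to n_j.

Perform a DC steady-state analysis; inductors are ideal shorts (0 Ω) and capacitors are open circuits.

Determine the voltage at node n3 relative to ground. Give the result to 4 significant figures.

-0.8021 V

Element admittances at DC:
  Y(R1) = 0.0001232 S between n5,n2
  L1: short n0↔n2 (DC inductor)
  Y(R2) = 0.0006410 S between n6,n4
  Y(C1) = 0.000 S between n7,n4
  Y(R3) = 0.006993 S between n2,n3
  Y(R4) = 0.003058 S between n1,n7
  Y(C2) = 0.000 S between n5,n1
  Y(R5) = 0.2066 S between n1,n3
  Y(R6) = 0.4525 S between n3,n0
  Y(R7) = 0.02083 S between n5,n3
  Y(R8) = 0.001290 S between n2,n5
  Y(R9) = 0.1342 S between n3,n5
  Y(R10) = 0.009901 S between n6,n1
  I1: injects 0.389 A into n7 (from n3)
  Y(R11) = 0.1351 S between n0,n7
  V1: constraint V(n4)−V(n2) = 13.6
Assemble and solve the 9×9 MNA system:
  V(n1)=-0.7085  V(n2)=0.000  V(n3)=-0.8021  V(n4)=13.60  V(n5)=-0.7948  V(n6)=0.1616  V(n7)=2.799
  i(L1)=0.01535  i(V1)=-0.008614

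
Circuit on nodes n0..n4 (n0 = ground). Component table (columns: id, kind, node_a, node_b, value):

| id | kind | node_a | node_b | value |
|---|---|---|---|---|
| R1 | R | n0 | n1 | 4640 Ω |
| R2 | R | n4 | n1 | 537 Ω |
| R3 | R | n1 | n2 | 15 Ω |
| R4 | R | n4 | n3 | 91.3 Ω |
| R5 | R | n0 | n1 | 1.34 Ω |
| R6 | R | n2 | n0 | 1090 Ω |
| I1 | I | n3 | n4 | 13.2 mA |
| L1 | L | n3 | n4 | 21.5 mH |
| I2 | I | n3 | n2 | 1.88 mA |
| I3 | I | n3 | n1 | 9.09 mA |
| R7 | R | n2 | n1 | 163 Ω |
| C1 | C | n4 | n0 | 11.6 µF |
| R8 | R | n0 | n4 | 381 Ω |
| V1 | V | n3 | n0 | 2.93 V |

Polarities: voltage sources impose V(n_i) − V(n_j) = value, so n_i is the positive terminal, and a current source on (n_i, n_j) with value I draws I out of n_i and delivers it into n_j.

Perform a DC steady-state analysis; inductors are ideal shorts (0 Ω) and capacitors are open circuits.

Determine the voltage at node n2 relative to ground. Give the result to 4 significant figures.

0.04712 V

Element admittances at DC:
  Y(R1) = 0.0002155 S between n0,n1
  Y(R2) = 0.001862 S between n4,n1
  Y(R3) = 0.06667 S between n1,n2
  Y(R4) = 0.01095 S between n4,n3
  Y(R5) = 0.7463 S between n0,n1
  Y(R6) = 0.0009174 S between n2,n0
  I1: injects 0.0132 A into n4 (from n3)
  L1: short n3↔n4 (DC inductor)
  I2: injects 0.00188 A into n2 (from n3)
  I3: injects 0.00909 A into n1 (from n3)
  Y(R7) = 0.006135 S between n2,n1
  Y(C1) = 0.000 S between n4,n0
  Y(R8) = 0.002625 S between n0,n4
  V1: constraint V(n3)−V(n0) = 2.93
Assemble and solve the 6×6 MNA system:
  V(n1)=0.02189  V(n2)=0.04712  V(n3)=2.930  V(n4)=2.930
  i(L1)=-9.424e-05  i(V1)=-0.02408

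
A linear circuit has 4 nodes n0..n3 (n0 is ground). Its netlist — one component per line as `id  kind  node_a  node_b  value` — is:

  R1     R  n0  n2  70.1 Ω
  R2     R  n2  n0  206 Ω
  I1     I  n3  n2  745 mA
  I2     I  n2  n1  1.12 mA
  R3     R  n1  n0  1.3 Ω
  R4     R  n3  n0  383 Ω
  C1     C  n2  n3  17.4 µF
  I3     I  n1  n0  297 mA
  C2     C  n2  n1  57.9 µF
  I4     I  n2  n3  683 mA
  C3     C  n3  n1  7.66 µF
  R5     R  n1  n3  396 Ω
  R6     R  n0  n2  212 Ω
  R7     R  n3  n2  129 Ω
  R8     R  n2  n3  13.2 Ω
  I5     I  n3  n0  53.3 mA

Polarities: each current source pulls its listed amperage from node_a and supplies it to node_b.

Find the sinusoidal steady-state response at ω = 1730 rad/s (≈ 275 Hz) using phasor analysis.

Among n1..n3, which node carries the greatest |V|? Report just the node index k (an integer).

Apply KCL at each of the 3 non-ground nodes and solve the resulting linear system.
Node n1: branches {I2, R3, I3, C2, C3, R5} → V_1 = -0.4378-0.01097j
Node n2: branches {R1, R2, I1, I2, C1, C2, I4, R6, R7, R8} → V_2 = -0.4106+0.2722j
Node n3: branches {I1, R4, C1, I4, C3, R5, R7, R8, I5} → V_3 = -1.425+0.7481j

3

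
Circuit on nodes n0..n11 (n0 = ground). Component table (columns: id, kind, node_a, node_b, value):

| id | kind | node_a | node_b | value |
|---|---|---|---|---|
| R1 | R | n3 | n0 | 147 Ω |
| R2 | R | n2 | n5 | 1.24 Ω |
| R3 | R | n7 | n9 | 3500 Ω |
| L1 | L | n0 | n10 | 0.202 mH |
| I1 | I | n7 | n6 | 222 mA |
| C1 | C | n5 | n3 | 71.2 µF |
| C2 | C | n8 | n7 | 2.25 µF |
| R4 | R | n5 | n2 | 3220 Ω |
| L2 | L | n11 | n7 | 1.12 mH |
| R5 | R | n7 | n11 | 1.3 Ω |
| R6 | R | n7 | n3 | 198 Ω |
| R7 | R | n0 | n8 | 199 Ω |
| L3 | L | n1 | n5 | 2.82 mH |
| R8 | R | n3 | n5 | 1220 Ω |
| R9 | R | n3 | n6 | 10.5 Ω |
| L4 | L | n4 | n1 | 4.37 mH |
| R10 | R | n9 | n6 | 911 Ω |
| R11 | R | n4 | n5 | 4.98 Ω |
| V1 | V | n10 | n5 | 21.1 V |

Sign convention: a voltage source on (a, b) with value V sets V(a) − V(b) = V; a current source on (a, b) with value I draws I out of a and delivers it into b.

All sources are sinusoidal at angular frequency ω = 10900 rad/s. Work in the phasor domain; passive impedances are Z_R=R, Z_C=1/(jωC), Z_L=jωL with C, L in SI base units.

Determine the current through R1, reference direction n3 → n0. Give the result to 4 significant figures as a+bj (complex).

MNA unknowns: 11 node voltages V₁..V_11 plus 1 source current (V1)
R1: Y=0.006803+0.000j on G[3,0]
R2: Y=0.8065+0.000j on G[2,5]
R3: Y=0.0002857+0.000j on G[7,9]
L1: Y=0.000-0.4542j on G[0,10]
I1: z[7]−=0.222, z[6]+=0.222
C1: Y=0.000+0.7761j on G[5,3]
C2: Y=0.000+0.02453j on G[8,7]
R4: Y=0.0003106+0.000j on G[5,2]
L2: Y=0.000-0.08191j on G[11,7]
R5: Y=0.7692+0.000j on G[7,11]
R6: Y=0.005051+0.000j on G[7,3]
R7: Y=0.005025+0.000j on G[0,8]
L3: Y=0.000-0.03253j on G[1,5]
R8: Y=0.0008197+0.000j on G[3,5]
R9: Y=0.09524+0.000j on G[3,6]
L4: Y=0.000-0.02099j on G[4,1]
R10: Y=0.001098+0.000j on G[9,6]
R11: Y=0.2008+0.000j on G[4,5]
V1: row V10−V5=21.1, i_V1 at 10,5
solve → V1=-21.13+0.6700j, V2=-21.13+0.6700j, V3=-21.11+0.2779j, V4=-21.13+0.6700j, V5=-21.13+0.6700j, V6=-18.81+0.2852j, V7=-32.63+3.338j, V8=-31.98-3.213j, V9=-21.67+0.9157j, V10=-0.03139+0.6700j, V11=-32.63+3.338j
aux → i_V1=-0.3043-0.01426j

-0.1436+0.001891j A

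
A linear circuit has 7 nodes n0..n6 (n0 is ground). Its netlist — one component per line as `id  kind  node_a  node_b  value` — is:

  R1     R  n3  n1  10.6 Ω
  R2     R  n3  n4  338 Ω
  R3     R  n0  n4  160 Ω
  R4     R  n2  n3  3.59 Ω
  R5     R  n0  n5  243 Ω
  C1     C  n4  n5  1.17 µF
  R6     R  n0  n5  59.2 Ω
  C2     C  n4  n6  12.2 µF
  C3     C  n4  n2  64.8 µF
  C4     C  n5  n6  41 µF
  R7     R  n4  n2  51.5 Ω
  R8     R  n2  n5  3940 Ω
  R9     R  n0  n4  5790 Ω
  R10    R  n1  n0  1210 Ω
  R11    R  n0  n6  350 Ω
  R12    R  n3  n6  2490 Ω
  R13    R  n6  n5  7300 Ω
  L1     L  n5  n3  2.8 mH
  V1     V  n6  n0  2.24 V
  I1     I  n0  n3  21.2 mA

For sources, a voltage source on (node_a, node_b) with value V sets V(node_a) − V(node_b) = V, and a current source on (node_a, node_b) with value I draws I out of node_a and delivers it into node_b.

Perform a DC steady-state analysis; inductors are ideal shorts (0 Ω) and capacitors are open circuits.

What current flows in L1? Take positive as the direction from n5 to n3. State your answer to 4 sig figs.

Element admittances at DC:
  Y(R1) = 0.09434 S between n3,n1
  Y(R2) = 0.002959 S between n3,n4
  Y(R3) = 0.006250 S between n0,n4
  Y(R4) = 0.2786 S between n2,n3
  Y(R5) = 0.004115 S between n0,n5
  Y(C1) = 0.000 S between n4,n5
  Y(R6) = 0.01689 S between n0,n5
  Y(C2) = 0.000 S between n4,n6
  Y(C3) = 0.000 S between n4,n2
  Y(C4) = 0.000 S between n5,n6
  Y(R7) = 0.01942 S between n4,n2
  Y(R8) = 0.0002538 S between n2,n5
  Y(R9) = 0.0001727 S between n0,n4
  Y(R10) = 0.0008264 S between n1,n0
  Y(R11) = 0.002857 S between n0,n6
  Y(R12) = 0.0004016 S between n3,n6
  Y(R13) = 0.0001370 S between n6,n5
  L1: short n5↔n3 (DC inductor)
  V1: constraint V(n6)−V(n0) = 2.24
  I1: injects 0.0212 A into n3 (from n0)
Assemble and solve the 8×8 MNA system:
  V(n1)=0.8139  V(n2)=0.8086  V(n3)=0.8211  V(n4)=0.6295  V(n5)=0.8211  V(n6)=2.240
  i(L1)=-0.01706  i(V1)=-0.007164

-0.01706 A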